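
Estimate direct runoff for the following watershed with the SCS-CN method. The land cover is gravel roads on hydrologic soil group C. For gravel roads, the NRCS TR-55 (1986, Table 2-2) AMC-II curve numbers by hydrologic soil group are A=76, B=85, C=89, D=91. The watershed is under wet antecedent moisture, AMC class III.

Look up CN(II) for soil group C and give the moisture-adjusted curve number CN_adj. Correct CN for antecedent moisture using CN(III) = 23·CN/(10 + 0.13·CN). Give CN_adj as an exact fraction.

NRCS table: gravel roads, soil group C → CN(II) = 89
Wet (AMC III): CN(III) = 23·89/(10 + 0.13·89) = 2047/(2157/100) = 204700/2157 ≈ 94.900

CN_adj = 204700/2157 ≈ 94.900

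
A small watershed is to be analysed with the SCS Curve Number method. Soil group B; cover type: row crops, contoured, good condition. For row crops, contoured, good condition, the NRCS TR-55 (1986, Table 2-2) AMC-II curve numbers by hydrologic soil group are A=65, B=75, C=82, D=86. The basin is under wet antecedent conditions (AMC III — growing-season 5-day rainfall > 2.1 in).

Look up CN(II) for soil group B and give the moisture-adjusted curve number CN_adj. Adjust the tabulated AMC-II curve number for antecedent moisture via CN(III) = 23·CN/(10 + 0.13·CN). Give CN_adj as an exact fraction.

NRCS table: row crops, contoured, good condition, soil group B → CN(II) = 75
Wet (AMC III): CN(III) = 23·75/(10 + 0.13·75) = 1725/(79/4) = 6900/79 ≈ 87.342

CN_adj = 6900/79 ≈ 87.342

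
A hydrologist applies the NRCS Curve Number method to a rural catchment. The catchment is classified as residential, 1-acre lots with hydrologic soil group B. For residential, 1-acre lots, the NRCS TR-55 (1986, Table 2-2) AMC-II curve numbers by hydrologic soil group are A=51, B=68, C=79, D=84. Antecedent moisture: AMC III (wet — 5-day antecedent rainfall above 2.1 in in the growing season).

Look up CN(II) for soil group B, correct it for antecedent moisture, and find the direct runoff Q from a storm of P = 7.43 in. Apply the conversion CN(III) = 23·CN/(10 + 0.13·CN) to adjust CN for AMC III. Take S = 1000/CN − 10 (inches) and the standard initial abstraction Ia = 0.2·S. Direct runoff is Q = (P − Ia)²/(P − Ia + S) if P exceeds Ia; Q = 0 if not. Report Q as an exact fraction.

NRCS table: residential, 1-acre lots, soil group B → CN(II) = 68
Adjust CN=68 to AMC III: 23·68/(10 + 0.13·68) → 1564 ÷ (471/25) = 39100/471 ≈ 83.015
S = 1000/(39100/471) − 10 = 800/391 in ≈ 2.046 in
Initial abstraction Ia = S/5 = (800/391)/5 = 160/391 ≈ 0.409 in
Excess rainfall: 7.430 − 0.409 = 7.021 in; P > Ia so Q > 0
Q = (274513/39100)²/((274513/39100) + 800/391) = (75357387169/1528810000)/(354513/39100) = 75357387169/13861458300 in ≈ 5.436 in

Q = 75357387169/13861458300 in ≈ 5.436 in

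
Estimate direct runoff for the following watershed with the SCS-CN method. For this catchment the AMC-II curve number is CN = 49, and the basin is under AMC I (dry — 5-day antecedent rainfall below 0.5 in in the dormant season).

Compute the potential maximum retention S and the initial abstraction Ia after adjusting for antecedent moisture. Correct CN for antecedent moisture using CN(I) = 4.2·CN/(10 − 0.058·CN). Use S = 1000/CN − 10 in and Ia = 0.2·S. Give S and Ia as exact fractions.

Adjust CN=49 to AMC I: 4.2·49/(10 − 0.058·49) → (1029/5) ÷ (3579/500) = 34300/1193 ≈ 28.751
S = 1000/(34300/1193) − 10 = 8500/343 in ≈ 24.781 in
Ia = 0.2S: 0.2·24.781 = 4.956 in (exactly 1700/343)

S = 8500/343 in ≈ 24.781 in; Ia = 1700/343 in ≈ 4.956 in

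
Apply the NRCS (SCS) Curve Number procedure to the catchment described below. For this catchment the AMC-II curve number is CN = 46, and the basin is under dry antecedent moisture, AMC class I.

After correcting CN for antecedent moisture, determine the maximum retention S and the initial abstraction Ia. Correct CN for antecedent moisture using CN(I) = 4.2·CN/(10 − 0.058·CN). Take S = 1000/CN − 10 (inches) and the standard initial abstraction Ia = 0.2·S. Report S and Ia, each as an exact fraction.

Dry (AMC I): CN(I) = 4.2·46/(10 − 0.058·46) = (966/5)/(1833/250) = 16100/611 ≈ 26.350
Retention S: 1000/CN − 10 with CN=26.350 → S = 4500/161 ≈ 27.950 in
Ia = 0.2S: 0.2·27.950 = 5.590 in (exactly 900/161)

S = 4500/161 in ≈ 27.950 in; Ia = 900/161 in ≈ 5.590 in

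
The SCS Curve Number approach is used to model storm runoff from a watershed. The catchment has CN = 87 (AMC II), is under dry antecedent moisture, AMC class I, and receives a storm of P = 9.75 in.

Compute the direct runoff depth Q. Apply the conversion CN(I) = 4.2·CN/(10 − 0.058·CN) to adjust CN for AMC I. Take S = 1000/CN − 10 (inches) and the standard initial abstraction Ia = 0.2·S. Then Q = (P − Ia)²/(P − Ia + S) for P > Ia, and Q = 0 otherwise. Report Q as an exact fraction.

Dry (AMC I): CN(I) = 4.2·87/(10 − 0.058·87) = (1827/5)/(2477/500) = 182700/2477 ≈ 73.759
Max retention: S = 1000/(182700/2477) − 10 = 6500/1827 in (≈ 3.558 in)
Ia = 0.2·(6500/1827) = 1300/1827 in ≈ 0.712 in
P − Ia = 9.750 − 0.712 = 66053/7308 ≈ 9.038 in (> 0, runoff occurs)
Q = (66053/7308)²/((66053/7308) + 6500/1827) = (4362998809/53406864)/(92053/7308) = 335615293/51747948 in ≈ 6.486 in

Q = 335615293/51747948 in ≈ 6.486 in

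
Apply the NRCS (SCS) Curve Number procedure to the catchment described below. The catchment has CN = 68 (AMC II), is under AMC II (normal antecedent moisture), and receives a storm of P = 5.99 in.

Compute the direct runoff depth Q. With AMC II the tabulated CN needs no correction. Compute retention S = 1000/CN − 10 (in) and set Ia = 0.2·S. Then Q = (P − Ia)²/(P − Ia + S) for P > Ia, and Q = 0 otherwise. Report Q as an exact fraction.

Q = 73667889/28191100 in ≈ 2.613 in

Average conditions: CN = 68 (no AMC adjustment).
Max retention: S = 1000/68 − 10 = 80/17 in (≈ 4.706 in)
Ia = 0.2·(80/17) = 16/17 in ≈ 0.941 in
Since P=5.990 > Ia=0.941: effective rainfall P−Ia = 8583/1700 in
Runoff Q = (P−Ia)²/(P−Ia+S) = (5.049)²/(5.049+4.706) = 73667889/28191100 ≈ 2.613 in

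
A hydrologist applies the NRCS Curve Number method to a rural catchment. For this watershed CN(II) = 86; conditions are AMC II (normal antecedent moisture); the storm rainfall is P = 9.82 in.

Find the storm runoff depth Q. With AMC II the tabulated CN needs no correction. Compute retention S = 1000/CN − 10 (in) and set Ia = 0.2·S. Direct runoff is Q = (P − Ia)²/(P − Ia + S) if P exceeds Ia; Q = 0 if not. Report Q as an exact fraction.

Average conditions: CN = 86 (no AMC adjustment).
Retention S: 1000/CN − 10 with CN=86.000 → S = 70/43 ≈ 1.628 in
Ia = 0.2S: 0.2·1.628 = 0.326 in (exactly 14/43)
P − Ia = 9.820 − 0.326 = 20413/2150 ≈ 9.494 in (> 0, runoff occurs)
Q: (20413/2150)² ÷ (23913/2150) = 416690569/51412950 in (≈ 8.105 in)

Q = 416690569/51412950 in ≈ 8.105 in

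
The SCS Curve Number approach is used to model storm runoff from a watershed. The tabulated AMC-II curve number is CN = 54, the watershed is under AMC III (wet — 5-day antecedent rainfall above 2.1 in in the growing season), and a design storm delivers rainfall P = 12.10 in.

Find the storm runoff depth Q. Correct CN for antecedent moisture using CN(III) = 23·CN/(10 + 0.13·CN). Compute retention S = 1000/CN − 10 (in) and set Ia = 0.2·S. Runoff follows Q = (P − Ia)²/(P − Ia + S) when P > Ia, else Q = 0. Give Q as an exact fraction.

Q = 9406489/1098090 in ≈ 8.566 in

CN(III) from CN(II)=54: (23·54)/(10 + 0.13·54) = 2700/37 ≈ 72.973
Retention S: 1000/CN − 10 with CN=72.973 → S = 100/27 ≈ 3.704 in
Ia = 0.2S: 0.2·3.704 = 0.741 in (exactly 20/27)
P − Ia = 12.100 − 0.741 = 3067/270 ≈ 11.359 in (> 0, runoff occurs)
Q = (3067/270)²/((3067/270) + 100/27) = (9406489/72900)/(4067/270) = 9406489/1098090 in ≈ 8.566 in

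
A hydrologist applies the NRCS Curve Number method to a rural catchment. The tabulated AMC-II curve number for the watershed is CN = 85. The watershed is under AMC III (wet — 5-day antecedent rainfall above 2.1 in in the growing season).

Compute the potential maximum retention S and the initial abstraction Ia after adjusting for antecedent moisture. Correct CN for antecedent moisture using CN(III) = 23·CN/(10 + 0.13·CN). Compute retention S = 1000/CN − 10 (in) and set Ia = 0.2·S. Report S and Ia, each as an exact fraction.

Adjust CN=85 to AMC III: 23·85/(10 + 0.13·85) → 1955 ÷ (421/20) = 39100/421 ≈ 92.874
S = 1000/(39100/421) − 10 = 300/391 in ≈ 0.767 in
Ia = 0.2S: 0.2·0.767 = 0.153 in (exactly 60/391)

S = 300/391 in ≈ 0.767 in; Ia = 60/391 in ≈ 0.153 in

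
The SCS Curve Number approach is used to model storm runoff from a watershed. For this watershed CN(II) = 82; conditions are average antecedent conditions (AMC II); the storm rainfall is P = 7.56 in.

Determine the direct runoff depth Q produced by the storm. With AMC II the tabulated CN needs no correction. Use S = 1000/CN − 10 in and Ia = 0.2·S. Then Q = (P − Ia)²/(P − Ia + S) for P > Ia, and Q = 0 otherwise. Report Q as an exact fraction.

Average conditions: CN = 82 (no AMC adjustment).
Max retention: S = 1000/82 − 10 = 90/41 in (≈ 2.195 in)
Initial abstraction Ia = S/5 = (90/41)/5 = 18/41 ≈ 0.439 in
Since P=7.560 > Ia=0.439: effective rainfall P−Ia = 7299/1025 in
Q: (7299/1025)² ÷ (9549/1025) = 5919489/1087525 in (≈ 5.443 in)

Q = 5919489/1087525 in ≈ 5.443 in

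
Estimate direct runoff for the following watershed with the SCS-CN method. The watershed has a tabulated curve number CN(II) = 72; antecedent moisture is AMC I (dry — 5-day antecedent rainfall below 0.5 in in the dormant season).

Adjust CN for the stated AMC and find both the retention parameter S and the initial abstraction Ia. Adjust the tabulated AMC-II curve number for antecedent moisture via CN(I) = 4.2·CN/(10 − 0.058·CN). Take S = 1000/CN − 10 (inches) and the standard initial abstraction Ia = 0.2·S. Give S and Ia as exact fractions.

Dry (AMC I): CN(I) = 4.2·72/(10 − 0.058·72) = (1512/5)/(728/125) = 675/13 ≈ 51.923
Max retention: S = 1000/(675/13) − 10 = 250/27 in (≈ 9.259 in)
Ia = 0.2·(250/27) = 50/27 in ≈ 1.852 in

S = 250/27 in ≈ 9.259 in; Ia = 50/27 in ≈ 1.852 in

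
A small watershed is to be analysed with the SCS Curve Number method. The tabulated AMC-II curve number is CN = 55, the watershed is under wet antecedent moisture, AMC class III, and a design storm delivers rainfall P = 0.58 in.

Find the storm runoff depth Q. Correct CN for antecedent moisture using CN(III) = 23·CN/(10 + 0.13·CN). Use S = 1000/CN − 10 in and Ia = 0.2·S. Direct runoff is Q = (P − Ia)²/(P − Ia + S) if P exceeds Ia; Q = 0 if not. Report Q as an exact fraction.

CN(III) from CN(II)=55: (23·55)/(10 + 0.13·55) = 25300/343 ≈ 73.761
Max retention: S = 1000/(25300/343) − 10 = 900/253 in (≈ 3.557 in)
Initial abstraction Ia = S/5 = (900/253)/5 = 180/253 ≈ 0.711 in
P = 0.580 ≤ Ia = 0.711 in: entire storm abstracted, Q = 0.

Q = 0 in ≈ 0.000 in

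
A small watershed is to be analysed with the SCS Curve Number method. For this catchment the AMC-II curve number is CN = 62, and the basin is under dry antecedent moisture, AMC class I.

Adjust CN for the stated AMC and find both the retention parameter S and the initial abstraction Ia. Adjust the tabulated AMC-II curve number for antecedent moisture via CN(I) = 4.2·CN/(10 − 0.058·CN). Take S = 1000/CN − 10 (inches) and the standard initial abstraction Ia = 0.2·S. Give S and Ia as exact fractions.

Adjust CN=62 to AMC I: 4.2·62/(10 − 0.058·62) → (1302/5) ÷ (1601/250) = 65100/1601 ≈ 40.662
S = 1000/(65100/1601) − 10 = 9500/651 in ≈ 14.593 in
Ia = 0.2S: 0.2·14.593 = 2.919 in (exactly 1900/651)

S = 9500/651 in ≈ 14.593 in; Ia = 1900/651 in ≈ 2.919 in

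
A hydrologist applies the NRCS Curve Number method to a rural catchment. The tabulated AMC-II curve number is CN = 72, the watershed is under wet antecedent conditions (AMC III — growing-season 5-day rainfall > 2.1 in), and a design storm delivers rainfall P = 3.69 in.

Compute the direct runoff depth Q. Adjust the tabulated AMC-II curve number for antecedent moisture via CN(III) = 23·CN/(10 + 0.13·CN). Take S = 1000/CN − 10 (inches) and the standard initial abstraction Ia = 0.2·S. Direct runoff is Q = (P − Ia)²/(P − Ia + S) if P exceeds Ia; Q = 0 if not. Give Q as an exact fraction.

Wet (AMC III): CN(III) = 23·72/(10 + 0.13·72) = 1656/(484/25) = 10350/121 ≈ 85.537
Max retention: S = 1000/(10350/121) − 10 = 350/207 in (≈ 1.691 in)
Ia = 0.2·(350/207) = 70/207 in ≈ 0.338 in
Since P=3.690 > Ia=0.338: effective rainfall P−Ia = 69383/20700 in
Runoff Q = (P−Ia)²/(P−Ia+S) = (3.352)²/(3.352+1.691) = 4814000689/2160728100 ≈ 2.228 in

Q = 4814000689/2160728100 in ≈ 2.228 in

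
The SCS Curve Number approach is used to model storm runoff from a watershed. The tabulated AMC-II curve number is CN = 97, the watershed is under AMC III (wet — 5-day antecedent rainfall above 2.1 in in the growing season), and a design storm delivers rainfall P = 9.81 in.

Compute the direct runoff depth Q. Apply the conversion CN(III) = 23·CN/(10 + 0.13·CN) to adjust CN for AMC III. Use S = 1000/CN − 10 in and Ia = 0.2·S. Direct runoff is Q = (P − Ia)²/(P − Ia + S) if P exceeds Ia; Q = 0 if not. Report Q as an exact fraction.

Q = 1587930259107/164544504700 in ≈ 9.650 in

CN(III) from CN(II)=97: (23·97)/(10 + 0.13·97) = 223100/2261 ≈ 98.673
Max retention: S = 1000/(223100/2261) − 10 = 300/2231 in (≈ 0.134 in)
Ia = 0.2S: 0.2·0.134 = 0.027 in (exactly 60/2231)
P − Ia = 9.810 − 0.027 = 2182611/223100 ≈ 9.783 in (> 0, runoff occurs)
Q: (2182611/223100)² ÷ (2212611/223100) = 1587930259107/164544504700 in (≈ 9.650 in)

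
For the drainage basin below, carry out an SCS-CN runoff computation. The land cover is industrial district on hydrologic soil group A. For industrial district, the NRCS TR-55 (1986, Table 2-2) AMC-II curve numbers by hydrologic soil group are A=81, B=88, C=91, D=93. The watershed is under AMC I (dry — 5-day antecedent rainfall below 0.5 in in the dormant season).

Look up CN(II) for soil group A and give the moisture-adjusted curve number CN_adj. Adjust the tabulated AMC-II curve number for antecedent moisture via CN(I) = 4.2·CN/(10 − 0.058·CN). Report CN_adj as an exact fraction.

NRCS table: industrial district, soil group A → CN(II) = 81
CN(I) from CN(II)=81: (4.2·81)/(10 − 0.058·81) = 170100/2651 ≈ 64.164

CN_adj = 170100/2651 ≈ 64.164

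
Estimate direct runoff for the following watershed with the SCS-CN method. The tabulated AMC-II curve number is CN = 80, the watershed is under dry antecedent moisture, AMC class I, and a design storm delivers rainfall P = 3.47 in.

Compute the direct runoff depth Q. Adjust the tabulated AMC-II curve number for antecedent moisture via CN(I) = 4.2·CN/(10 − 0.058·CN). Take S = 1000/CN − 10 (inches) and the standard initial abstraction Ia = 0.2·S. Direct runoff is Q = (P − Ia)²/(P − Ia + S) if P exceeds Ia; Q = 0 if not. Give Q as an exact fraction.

Q = 22915369/36302700 in ≈ 0.631 in

Adjust CN=80 to AMC I: 4.2·80/(10 − 0.058·80) → 336 ÷ (134/25) = 4200/67 ≈ 62.687
Max retention: S = 1000/(4200/67) − 10 = 125/21 in (≈ 5.952 in)
Ia = 0.2·(125/21) = 25/21 in ≈ 1.190 in
P − Ia = 3.470 − 1.190 = 4787/2100 ≈ 2.280 in (> 0, runoff occurs)
Q = (4787/2100)²/((4787/2100) + 125/21) = (22915369/4410000)/(17287/2100) = 22915369/36302700 in ≈ 0.631 in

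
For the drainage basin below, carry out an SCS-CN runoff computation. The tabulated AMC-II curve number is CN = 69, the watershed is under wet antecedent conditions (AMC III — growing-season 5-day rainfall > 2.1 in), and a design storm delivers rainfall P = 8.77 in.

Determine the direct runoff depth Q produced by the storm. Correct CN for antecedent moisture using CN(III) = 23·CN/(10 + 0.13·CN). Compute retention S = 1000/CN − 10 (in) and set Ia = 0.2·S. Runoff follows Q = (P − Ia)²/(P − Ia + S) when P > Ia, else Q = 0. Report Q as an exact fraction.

Wet (AMC III): CN(III) = 23·69/(10 + 0.13·69) = 1587/(1897/100) = 158700/1897 ≈ 83.658
Retention S: 1000/CN − 10 with CN=83.658 → S = 3100/1587 ≈ 1.953 in
Ia = 0.2S: 0.2·1.953 = 0.391 in (exactly 620/1587)
Since P=8.770 > Ia=0.391: effective rainfall P−Ia = 1329799/158700 in
Q = (1329799/158700)²/((1329799/158700) + 3100/1587) = (1768365380401/25185690000)/(1639799/158700) = 1768365380401/260236101300 in ≈ 6.795 in

Q = 1768365380401/260236101300 in ≈ 6.795 in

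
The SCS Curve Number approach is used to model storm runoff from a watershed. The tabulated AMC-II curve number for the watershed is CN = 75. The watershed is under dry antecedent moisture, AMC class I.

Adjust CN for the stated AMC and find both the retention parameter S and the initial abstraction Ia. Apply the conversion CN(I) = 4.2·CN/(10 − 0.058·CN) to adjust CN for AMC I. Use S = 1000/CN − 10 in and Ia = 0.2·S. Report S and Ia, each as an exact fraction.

S = 500/63 in ≈ 7.937 in; Ia = 100/63 in ≈ 1.587 in

Adjust CN=75 to AMC I: 4.2·75/(10 − 0.058·75) → 315 ÷ (113/20) = 6300/113 ≈ 55.752
S = 1000/(6300/113) − 10 = 500/63 in ≈ 7.937 in
Initial abstraction Ia = S/5 = (500/63)/5 = 100/63 ≈ 1.587 in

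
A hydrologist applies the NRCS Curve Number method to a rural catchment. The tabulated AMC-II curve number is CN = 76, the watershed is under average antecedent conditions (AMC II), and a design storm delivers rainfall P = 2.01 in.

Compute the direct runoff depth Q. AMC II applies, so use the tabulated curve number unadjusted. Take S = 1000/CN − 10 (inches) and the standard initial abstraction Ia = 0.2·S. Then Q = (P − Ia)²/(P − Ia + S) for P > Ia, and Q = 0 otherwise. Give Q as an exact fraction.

AMC II — tabulated CN = 76 applies directly.
S = 1000/76 − 10 = 60/19 in ≈ 3.158 in
Ia = 0.2S: 0.2·3.158 = 0.632 in (exactly 12/19)
Excess rainfall: 2.010 − 0.632 = 1.378 in; P > Ia so Q > 0
Q: (2619/1900)² ÷ (8619/1900) = 2286387/5458700 in (≈ 0.419 in)

Q = 2286387/5458700 in ≈ 0.419 in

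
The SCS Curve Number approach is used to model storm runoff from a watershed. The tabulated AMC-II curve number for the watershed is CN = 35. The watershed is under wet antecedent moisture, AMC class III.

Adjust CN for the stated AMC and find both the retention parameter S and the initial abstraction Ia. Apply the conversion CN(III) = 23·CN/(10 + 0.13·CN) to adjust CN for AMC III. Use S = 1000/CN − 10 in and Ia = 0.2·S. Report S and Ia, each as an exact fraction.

S = 1300/161 in ≈ 8.075 in; Ia = 260/161 in ≈ 1.615 in

Adjust CN=35 to AMC III: 23·35/(10 + 0.13·35) → 805 ÷ (291/20) = 16100/291 ≈ 55.326
Max retention: S = 1000/(16100/291) − 10 = 1300/161 in (≈ 8.075 in)
Ia = 0.2·(1300/161) = 260/161 in ≈ 1.615 in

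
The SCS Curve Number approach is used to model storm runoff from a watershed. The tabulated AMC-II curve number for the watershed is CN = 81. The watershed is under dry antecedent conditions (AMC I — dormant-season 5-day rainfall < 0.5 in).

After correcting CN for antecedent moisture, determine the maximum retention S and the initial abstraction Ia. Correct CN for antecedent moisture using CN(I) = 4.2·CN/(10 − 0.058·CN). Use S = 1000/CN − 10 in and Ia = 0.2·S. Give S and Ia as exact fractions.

S = 9500/1701 in ≈ 5.585 in; Ia = 1900/1701 in ≈ 1.117 in

Adjust CN=81 to AMC I: 4.2·81/(10 − 0.058·81) → (1701/5) ÷ (2651/500) = 170100/2651 ≈ 64.164
Max retention: S = 1000/(170100/2651) − 10 = 9500/1701 in (≈ 5.585 in)
Initial abstraction Ia = S/5 = (9500/1701)/5 = 1900/1701 ≈ 1.117 in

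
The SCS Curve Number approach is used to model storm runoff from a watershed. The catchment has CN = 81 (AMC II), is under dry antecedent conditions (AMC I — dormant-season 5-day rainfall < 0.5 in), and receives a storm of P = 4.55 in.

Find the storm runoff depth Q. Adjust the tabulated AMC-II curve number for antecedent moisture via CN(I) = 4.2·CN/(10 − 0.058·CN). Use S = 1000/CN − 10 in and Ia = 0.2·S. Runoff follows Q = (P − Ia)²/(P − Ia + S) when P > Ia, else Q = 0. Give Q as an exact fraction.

Q = 13640137681/10437029820 in ≈ 1.307 in

Dry (AMC I): CN(I) = 4.2·81/(10 − 0.058·81) = (1701/5)/(2651/500) = 170100/2651 ≈ 64.164
S = 1000/(170100/2651) − 10 = 9500/1701 in ≈ 5.585 in
Ia = 0.2S: 0.2·5.585 = 1.117 in (exactly 1900/1701)
P − Ia = 4.550 − 1.117 = 116791/34020 ≈ 3.433 in (> 0, runoff occurs)
Q: (116791/34020)² ÷ (306791/34020) = 13640137681/10437029820 in (≈ 1.307 in)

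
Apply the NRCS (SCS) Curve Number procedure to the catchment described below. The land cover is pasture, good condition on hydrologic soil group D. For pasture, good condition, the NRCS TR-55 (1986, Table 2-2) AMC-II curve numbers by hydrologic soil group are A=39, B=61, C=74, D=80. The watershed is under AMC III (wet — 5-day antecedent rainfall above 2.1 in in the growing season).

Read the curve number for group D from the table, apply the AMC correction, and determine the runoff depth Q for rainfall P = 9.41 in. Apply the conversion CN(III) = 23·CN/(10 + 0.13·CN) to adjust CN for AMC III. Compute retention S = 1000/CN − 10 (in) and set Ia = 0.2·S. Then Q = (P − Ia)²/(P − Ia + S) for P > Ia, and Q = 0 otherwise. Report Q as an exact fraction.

Q = 447026449/54378900 in ≈ 8.221 in

NRCS table: pasture, good condition, soil group D → CN(II) = 80
CN(III) from CN(II)=80: (23·80)/(10 + 0.13·80) = 4600/51 ≈ 90.196
Retention S: 1000/CN − 10 with CN=90.196 → S = 25/23 ≈ 1.087 in
Ia = 0.2S: 0.2·1.087 = 0.217 in (exactly 5/23)
Since P=9.410 > Ia=0.217: effective rainfall P−Ia = 21143/2300 in
Q: (21143/2300)² ÷ (23643/2300) = 447026449/54378900 in (≈ 8.221 in)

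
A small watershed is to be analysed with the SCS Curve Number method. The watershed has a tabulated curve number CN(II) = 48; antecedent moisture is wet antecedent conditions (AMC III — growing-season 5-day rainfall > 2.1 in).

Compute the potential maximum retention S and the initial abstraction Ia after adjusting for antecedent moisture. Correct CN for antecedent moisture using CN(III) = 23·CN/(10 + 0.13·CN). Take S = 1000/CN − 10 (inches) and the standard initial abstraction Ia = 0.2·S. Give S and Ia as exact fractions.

S = 325/69 in ≈ 4.710 in; Ia = 65/69 in ≈ 0.942 in

Wet (AMC III): CN(III) = 23·48/(10 + 0.13·48) = 1104/(406/25) = 13800/203 ≈ 67.980
Retention S: 1000/CN − 10 with CN=67.980 → S = 325/69 ≈ 4.710 in
Initial abstraction Ia = S/5 = (325/69)/5 = 65/69 ≈ 0.942 in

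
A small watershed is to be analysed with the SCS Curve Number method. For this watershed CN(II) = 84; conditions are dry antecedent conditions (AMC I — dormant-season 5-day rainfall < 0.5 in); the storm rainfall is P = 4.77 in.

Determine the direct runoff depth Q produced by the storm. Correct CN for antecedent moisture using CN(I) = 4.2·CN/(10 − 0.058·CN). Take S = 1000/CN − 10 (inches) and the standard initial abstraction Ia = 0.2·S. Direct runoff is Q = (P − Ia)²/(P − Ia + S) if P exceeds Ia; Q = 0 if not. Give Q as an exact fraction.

Q = 29021507449/16332743700 in ≈ 1.777 in

Dry (AMC I): CN(I) = 4.2·84/(10 − 0.058·84) = (1764/5)/(641/125) = 44100/641 ≈ 68.799
Retention S: 1000/CN − 10 with CN=68.799 → S = 2000/441 ≈ 4.535 in
Initial abstraction Ia = S/5 = (2000/441)/5 = 400/441 ≈ 0.907 in
Excess rainfall: 4.770 − 0.907 = 3.863 in; P > Ia so Q > 0
Q: (170357/44100)² ÷ (370357/44100) = 29021507449/16332743700 in (≈ 1.777 in)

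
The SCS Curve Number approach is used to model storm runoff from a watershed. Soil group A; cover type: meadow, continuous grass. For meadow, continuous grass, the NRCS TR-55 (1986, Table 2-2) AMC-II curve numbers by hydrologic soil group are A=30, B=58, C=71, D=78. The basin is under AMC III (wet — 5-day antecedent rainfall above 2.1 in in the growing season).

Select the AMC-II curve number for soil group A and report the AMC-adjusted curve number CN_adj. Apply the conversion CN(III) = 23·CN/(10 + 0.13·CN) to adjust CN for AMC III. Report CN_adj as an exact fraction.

NRCS table: meadow, continuous grass, soil group A → CN(II) = 30
CN(III) from CN(II)=30: (23·30)/(10 + 0.13·30) = 6900/139 ≈ 49.640

CN_adj = 6900/139 ≈ 49.640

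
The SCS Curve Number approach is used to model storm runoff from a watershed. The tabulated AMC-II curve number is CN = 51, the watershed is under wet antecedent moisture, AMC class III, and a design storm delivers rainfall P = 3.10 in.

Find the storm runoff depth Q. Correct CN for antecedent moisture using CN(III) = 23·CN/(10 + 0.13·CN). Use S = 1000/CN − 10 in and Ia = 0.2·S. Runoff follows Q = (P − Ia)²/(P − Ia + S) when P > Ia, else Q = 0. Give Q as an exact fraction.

Q = 705592969/886353990 in ≈ 0.796 in

Wet (AMC III): CN(III) = 23·51/(10 + 0.13·51) = 1173/(1663/100) = 117300/1663 ≈ 70.535
S = 1000/(117300/1663) − 10 = 4900/1173 in ≈ 4.177 in
Ia = 0.2S: 0.2·4.177 = 0.835 in (exactly 980/1173)
Since P=3.100 > Ia=0.835: effective rainfall P−Ia = 26563/11730 in
Runoff Q = (P−Ia)²/(P−Ia+S) = (2.265)²/(2.265+4.177) = 705592969/886353990 ≈ 0.796 in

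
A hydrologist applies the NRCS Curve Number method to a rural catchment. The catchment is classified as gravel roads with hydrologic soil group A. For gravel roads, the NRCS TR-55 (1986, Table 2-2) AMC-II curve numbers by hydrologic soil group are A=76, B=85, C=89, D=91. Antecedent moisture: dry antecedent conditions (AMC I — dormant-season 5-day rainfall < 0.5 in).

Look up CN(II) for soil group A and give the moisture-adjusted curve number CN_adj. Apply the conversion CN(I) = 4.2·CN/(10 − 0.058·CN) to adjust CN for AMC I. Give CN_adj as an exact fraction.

NRCS table: gravel roads, soil group A → CN(II) = 76
Adjust CN=76 to AMC I: 4.2·76/(10 − 0.058·76) → (1596/5) ÷ (699/125) = 13300/233 ≈ 57.082

CN_adj = 13300/233 ≈ 57.082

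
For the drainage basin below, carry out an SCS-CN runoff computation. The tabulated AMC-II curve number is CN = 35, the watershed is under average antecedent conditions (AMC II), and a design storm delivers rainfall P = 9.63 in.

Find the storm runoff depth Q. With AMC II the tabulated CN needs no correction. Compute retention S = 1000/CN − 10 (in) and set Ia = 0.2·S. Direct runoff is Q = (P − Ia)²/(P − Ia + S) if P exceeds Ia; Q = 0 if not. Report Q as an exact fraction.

Average conditions: CN = 35 (no AMC adjustment).
Max retention: S = 1000/35 − 10 = 130/7 in (≈ 18.571 in)
Initial abstraction Ia = S/5 = (130/7)/5 = 26/7 ≈ 3.714 in
P − Ia = 9.630 − 3.714 = 4141/700 ≈ 5.916 in (> 0, runoff occurs)
Q = (4141/700)²/((4141/700) + 130/7) = (17147881/490000)/(17141/700) = 17147881/11998700 in ≈ 1.429 in

Q = 17147881/11998700 in ≈ 1.429 in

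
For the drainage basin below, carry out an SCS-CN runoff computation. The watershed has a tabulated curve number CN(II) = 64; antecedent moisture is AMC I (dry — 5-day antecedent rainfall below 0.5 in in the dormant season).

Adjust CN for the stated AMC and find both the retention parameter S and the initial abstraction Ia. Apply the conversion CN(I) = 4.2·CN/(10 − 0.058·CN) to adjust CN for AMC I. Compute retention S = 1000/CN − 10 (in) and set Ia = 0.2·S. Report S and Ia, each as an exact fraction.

S = 375/28 in ≈ 13.393 in; Ia = 75/28 in ≈ 2.679 in

CN(I) from CN(II)=64: (4.2·64)/(10 − 0.058·64) = 5600/131 ≈ 42.748
S = 1000/(5600/131) − 10 = 375/28 in ≈ 13.393 in
Initial abstraction Ia = S/5 = (375/28)/5 = 75/28 ≈ 2.679 in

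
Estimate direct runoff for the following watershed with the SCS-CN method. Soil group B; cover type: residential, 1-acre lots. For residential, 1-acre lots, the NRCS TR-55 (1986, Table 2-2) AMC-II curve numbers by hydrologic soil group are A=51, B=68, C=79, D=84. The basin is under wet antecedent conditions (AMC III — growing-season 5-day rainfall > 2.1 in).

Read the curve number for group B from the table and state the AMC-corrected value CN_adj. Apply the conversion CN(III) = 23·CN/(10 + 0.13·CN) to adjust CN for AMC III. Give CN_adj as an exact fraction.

CN_adj = 39100/471 ≈ 83.015

NRCS table: residential, 1-acre lots, soil group B → CN(II) = 68
Wet (AMC III): CN(III) = 23·68/(10 + 0.13·68) = 1564/(471/25) = 39100/471 ≈ 83.015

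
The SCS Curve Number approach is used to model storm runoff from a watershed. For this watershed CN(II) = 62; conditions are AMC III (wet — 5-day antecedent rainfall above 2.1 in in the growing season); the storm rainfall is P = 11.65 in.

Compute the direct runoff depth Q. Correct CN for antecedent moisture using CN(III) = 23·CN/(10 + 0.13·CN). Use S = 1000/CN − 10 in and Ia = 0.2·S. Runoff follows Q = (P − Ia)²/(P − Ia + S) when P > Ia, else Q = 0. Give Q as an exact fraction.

Adjust CN=62 to AMC III: 23·62/(10 + 0.13·62) → 1426 ÷ (903/50) = 71300/903 ≈ 78.959
Retention S: 1000/CN − 10 with CN=78.959 → S = 1900/713 ≈ 2.665 in
Initial abstraction Ia = S/5 = (1900/713)/5 = 380/713 ≈ 0.533 in
Since P=11.650 > Ia=0.533: effective rainfall P−Ia = 158529/14260 in
Q: (158529/14260)² ÷ (196529/14260) = 25131443841/2802503540 in (≈ 8.967 in)

Q = 25131443841/2802503540 in ≈ 8.967 in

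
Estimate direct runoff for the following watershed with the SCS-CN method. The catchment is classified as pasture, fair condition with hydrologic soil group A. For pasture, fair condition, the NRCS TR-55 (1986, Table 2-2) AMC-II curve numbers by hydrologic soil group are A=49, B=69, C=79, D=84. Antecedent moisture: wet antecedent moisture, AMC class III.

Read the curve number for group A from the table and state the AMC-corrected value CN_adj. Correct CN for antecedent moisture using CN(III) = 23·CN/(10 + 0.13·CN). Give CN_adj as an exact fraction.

NRCS table: pasture, fair condition, soil group A → CN(II) = 49
Adjust CN=49 to AMC III: 23·49/(10 + 0.13·49) → 1127 ÷ (1637/100) = 112700/1637 ≈ 68.845

CN_adj = 112700/1637 ≈ 68.845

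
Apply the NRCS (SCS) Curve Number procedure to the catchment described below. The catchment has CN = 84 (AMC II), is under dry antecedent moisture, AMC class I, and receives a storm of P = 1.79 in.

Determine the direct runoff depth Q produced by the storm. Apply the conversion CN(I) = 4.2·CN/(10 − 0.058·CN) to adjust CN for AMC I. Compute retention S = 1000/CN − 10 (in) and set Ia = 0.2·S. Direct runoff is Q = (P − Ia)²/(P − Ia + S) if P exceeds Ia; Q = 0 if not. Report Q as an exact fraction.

Dry (AMC I): CN(I) = 4.2·84/(10 − 0.058·84) = (1764/5)/(641/125) = 44100/641 ≈ 68.799
Retention S: 1000/CN − 10 with CN=68.799 → S = 2000/441 ≈ 4.535 in
Ia = 0.2S: 0.2·4.535 = 0.907 in (exactly 400/441)
Since P=1.790 > Ia=0.907: effective rainfall P−Ia = 38939/44100 in
Q = (38939/44100)²/((38939/44100) + 2000/441) = (1516245721/1944810000)/(238939/44100) = 1516245721/10537209900 in ≈ 0.144 in

Q = 1516245721/10537209900 in ≈ 0.144 in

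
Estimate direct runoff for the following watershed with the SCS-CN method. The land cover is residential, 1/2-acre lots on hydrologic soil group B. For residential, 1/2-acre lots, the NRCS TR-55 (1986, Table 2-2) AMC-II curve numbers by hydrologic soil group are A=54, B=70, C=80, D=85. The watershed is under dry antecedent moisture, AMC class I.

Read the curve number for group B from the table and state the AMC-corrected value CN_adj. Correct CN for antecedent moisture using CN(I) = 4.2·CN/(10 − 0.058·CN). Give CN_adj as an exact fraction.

CN_adj = 4900/99 ≈ 49.495

NRCS table: residential, 1/2-acre lots, soil group B → CN(II) = 70
Dry (AMC I): CN(I) = 4.2·70/(10 − 0.058·70) = 294/(297/50) = 4900/99 ≈ 49.495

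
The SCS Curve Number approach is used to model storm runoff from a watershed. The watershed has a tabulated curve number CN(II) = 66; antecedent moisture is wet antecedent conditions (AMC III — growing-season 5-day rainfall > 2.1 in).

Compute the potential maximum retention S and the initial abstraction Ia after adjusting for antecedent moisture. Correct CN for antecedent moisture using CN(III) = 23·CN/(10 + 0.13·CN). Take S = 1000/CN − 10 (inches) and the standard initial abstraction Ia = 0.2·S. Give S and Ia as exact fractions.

S = 1700/759 in ≈ 2.240 in; Ia = 340/759 in ≈ 0.448 in

Wet (AMC III): CN(III) = 23·66/(10 + 0.13·66) = 1518/(929/50) = 75900/929 ≈ 81.701
Max retention: S = 1000/(75900/929) − 10 = 1700/759 in (≈ 2.240 in)
Ia = 0.2S: 0.2·2.240 = 0.448 in (exactly 340/759)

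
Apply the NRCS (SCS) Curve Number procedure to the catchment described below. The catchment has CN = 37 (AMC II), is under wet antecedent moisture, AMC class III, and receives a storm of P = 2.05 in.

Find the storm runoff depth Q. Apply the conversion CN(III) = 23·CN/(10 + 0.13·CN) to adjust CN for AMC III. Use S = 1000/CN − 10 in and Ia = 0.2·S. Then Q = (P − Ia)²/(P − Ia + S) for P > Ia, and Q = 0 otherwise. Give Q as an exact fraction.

Adjust CN=37 to AMC III: 23·37/(10 + 0.13·37) → 851 ÷ (1481/100) = 85100/1481 ≈ 57.461
S = 1000/(85100/1481) − 10 = 6300/851 in ≈ 7.403 in
Initial abstraction Ia = S/5 = (6300/851)/5 = 1260/851 ≈ 1.481 in
Excess rainfall: 2.050 − 1.481 = 0.569 in; P > Ia so Q > 0
Runoff Q = (P−Ia)²/(P−Ia+S) = (0.569)²/(0.569+7.403) = 93915481/2309460820 ≈ 0.041 in

Q = 93915481/2309460820 in ≈ 0.041 in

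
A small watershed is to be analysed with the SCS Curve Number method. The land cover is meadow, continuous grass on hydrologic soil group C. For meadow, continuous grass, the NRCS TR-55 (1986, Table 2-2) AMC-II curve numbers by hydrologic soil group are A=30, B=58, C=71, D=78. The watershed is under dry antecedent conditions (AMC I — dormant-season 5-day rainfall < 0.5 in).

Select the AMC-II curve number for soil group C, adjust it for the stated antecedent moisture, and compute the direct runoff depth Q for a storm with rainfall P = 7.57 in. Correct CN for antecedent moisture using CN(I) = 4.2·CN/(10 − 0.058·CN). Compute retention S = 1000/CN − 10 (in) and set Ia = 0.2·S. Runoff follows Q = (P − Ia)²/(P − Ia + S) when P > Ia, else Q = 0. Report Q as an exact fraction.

NRCS table: meadow, continuous grass, soil group C → CN(II) = 71
Dry (AMC I): CN(I) = 4.2·71/(10 − 0.058·71) = (1491/5)/(2941/500) = 149100/2941 ≈ 50.697
Retention S: 1000/CN − 10 with CN=50.697 → S = 14500/1491 ≈ 9.725 in
Ia = 0.2S: 0.2·9.725 = 1.945 in (exactly 2900/1491)
Since P=7.570 > Ia=1.945: effective rainfall P−Ia = 838687/149100 in
Q = (838687/149100)²/((838687/149100) + 14500/1491) = (703395883969/22230810000)/(2288687/149100) = 703395883969/341243231700 in ≈ 2.061 in

Q = 703395883969/341243231700 in ≈ 2.061 in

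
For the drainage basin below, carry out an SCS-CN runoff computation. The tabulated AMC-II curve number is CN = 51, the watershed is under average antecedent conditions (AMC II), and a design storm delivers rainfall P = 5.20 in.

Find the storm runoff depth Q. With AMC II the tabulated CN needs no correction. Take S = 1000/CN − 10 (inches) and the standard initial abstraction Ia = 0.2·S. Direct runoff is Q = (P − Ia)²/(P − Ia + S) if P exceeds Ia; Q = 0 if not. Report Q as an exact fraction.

Average conditions: CN = 51 (no AMC adjustment).
Retention S: 1000/CN − 10 with CN=51.000 → S = 490/51 ≈ 9.608 in
Initial abstraction Ia = S/5 = (490/51)/5 = 98/51 ≈ 1.922 in
Since P=5.200 > Ia=1.922: effective rainfall P−Ia = 836/255 in
Runoff Q = (P−Ia)²/(P−Ia+S) = (3.278)²/(3.278+9.608) = 349448/418965 ≈ 0.834 in

Q = 349448/418965 in ≈ 0.834 in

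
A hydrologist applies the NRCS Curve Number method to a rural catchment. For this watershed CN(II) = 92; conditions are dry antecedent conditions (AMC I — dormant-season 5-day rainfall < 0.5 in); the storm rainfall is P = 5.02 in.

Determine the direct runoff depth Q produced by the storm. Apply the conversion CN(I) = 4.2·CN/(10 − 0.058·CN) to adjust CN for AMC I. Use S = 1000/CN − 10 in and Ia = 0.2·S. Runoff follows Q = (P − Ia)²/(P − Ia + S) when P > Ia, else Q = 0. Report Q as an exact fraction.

Q = 12372780289/3893776950 in ≈ 3.178 in

Dry (AMC I): CN(I) = 4.2·92/(10 − 0.058·92) = (1932/5)/(583/125) = 48300/583 ≈ 82.847
Max retention: S = 1000/(48300/583) − 10 = 1000/483 in (≈ 2.070 in)
Ia = 0.2·(1000/483) = 200/483 in ≈ 0.414 in
Since P=5.020 > Ia=0.414: effective rainfall P−Ia = 111233/24150 in
Q: (111233/24150)² ÷ (161233/24150) = 12372780289/3893776950 in (≈ 3.178 in)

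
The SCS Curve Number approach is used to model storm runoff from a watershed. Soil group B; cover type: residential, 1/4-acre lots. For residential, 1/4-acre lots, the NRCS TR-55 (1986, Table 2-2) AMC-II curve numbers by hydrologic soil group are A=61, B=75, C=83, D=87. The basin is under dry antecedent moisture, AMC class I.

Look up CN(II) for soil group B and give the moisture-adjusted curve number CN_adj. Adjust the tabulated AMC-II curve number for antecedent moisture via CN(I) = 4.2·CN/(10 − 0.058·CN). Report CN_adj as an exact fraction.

NRCS table: residential, 1/4-acre lots, soil group B → CN(II) = 75
Adjust CN=75 to AMC I: 4.2·75/(10 − 0.058·75) → 315 ÷ (113/20) = 6300/113 ≈ 55.752

CN_adj = 6300/113 ≈ 55.752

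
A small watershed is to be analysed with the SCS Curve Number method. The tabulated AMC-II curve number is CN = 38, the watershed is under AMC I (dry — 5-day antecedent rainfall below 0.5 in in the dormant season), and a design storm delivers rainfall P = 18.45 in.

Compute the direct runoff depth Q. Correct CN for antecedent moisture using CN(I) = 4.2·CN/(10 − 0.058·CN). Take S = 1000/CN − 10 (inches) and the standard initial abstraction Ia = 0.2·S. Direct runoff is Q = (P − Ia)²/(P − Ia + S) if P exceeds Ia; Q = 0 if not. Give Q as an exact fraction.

Q = 7264323361/3153943380 in ≈ 2.303 in

Adjust CN=38 to AMC I: 4.2·38/(10 − 0.058·38) → (798/5) ÷ (1949/250) = 39900/1949 ≈ 20.472
S = 1000/(39900/1949) − 10 = 15500/399 in ≈ 38.847 in
Ia = 0.2S: 0.2·38.847 = 7.769 in (exactly 3100/399)
Excess rainfall: 18.450 − 7.769 = 10.681 in; P > Ia so Q > 0
Q = (85231/7980)²/((85231/7980) + 15500/399) = (7264323361/63680400)/(395231/7980) = 7264323361/3153943380 in ≈ 2.303 in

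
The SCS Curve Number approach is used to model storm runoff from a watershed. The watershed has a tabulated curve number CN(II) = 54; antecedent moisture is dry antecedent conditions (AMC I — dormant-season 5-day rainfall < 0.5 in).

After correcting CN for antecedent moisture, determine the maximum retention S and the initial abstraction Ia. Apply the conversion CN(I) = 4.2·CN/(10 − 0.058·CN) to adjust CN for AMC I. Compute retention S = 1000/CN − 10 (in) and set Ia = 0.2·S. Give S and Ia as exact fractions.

S = 11500/567 in ≈ 20.282 in; Ia = 2300/567 in ≈ 4.056 in

CN(I) from CN(II)=54: (4.2·54)/(10 − 0.058·54) = 56700/1717 ≈ 33.023
Max retention: S = 1000/(56700/1717) − 10 = 11500/567 in (≈ 20.282 in)
Ia = 0.2·(11500/567) = 2300/567 in ≈ 4.056 in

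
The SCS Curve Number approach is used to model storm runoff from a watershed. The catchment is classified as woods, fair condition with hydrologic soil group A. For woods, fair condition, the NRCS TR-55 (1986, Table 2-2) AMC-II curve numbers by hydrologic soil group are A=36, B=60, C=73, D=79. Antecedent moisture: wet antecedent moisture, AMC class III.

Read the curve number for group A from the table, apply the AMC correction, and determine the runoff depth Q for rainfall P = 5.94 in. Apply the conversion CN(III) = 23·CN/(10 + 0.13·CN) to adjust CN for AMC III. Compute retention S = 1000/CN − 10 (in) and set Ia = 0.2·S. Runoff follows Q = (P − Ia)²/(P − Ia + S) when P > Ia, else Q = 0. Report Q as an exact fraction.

NRCS table: woods, fair condition, soil group A → CN(II) = 36
Adjust CN=36 to AMC III: 23·36/(10 + 0.13·36) → 828 ÷ (367/25) = 20700/367 ≈ 56.403
Retention S: 1000/CN − 10 with CN=56.403 → S = 1600/207 ≈ 7.729 in
Ia = 0.2S: 0.2·7.729 = 1.546 in (exactly 320/207)
Since P=5.940 > Ia=1.546: effective rainfall P−Ia = 45479/10350 in
Q: (45479/10350)² ÷ (125479/10350) = 2068339441/1298707650 in (≈ 1.593 in)

Q = 2068339441/1298707650 in ≈ 1.593 in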